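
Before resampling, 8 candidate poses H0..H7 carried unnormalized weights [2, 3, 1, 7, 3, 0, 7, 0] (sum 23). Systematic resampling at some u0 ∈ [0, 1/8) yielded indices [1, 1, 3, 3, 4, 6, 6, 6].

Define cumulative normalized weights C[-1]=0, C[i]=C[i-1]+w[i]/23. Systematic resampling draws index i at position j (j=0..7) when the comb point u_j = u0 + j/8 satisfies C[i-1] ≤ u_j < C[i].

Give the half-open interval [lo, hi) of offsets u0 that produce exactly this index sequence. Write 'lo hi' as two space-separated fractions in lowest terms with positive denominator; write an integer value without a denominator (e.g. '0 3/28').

2/23 17/184

C = [2/23, 5/23, 6/23, 13/23, 16/23, 16/23, 1, 1]
j=0 picked index 1: u0 ∈ [2/23, 5/23)
j=1 picked index 1: u0 ∈ [-7/184, 17/184)
j=2 picked index 3: u0 ∈ [1/92, 29/92)
j=3 picked index 3: u0 ∈ [-21/184, 35/184)
j=4 picked index 4: u0 ∈ [3/46, 9/46)
j=5 picked index 6: u0 ∈ [13/184, 3/8)
j=6 picked index 6: u0 ∈ [-5/92, 1/4)
j=7 picked index 6: u0 ∈ [-33/184, 1/8)
intersection: [2/23, 17/184)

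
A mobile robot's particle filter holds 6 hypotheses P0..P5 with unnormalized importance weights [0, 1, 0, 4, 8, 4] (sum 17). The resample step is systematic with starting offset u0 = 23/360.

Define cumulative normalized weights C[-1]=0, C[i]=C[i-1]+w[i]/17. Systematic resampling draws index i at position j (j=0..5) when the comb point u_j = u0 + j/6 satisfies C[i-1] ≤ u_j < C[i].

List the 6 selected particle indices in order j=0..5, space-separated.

C = [0, 1/17, 1/17, 5/17, 13/17, 1]
j=0: u_0=23/360 ∈ [1/17, 5/17) → index 3
j=1: u_1=83/360 ∈ [1/17, 5/17) → index 3
j=2: u_2=143/360 ∈ [5/17, 13/17) → index 4
j=3: u_3=203/360 ∈ [5/17, 13/17) → index 4
j=4: u_4=263/360 ∈ [5/17, 13/17) → index 4
j=5: u_5=323/360 ∈ [13/17, 1) → index 5

3 3 4 4 4 5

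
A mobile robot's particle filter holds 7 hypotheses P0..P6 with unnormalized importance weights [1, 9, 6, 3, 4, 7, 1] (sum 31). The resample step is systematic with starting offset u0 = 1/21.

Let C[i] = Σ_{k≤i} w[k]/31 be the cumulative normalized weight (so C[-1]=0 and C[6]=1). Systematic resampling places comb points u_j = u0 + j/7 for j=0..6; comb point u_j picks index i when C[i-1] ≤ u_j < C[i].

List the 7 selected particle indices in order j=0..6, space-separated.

C = [1/31, 10/31, 16/31, 19/31, 23/31, 30/31, 1]
j=0: u_0=1/21 ∈ [1/31, 10/31) → index 1
j=1: u_1=4/21 ∈ [1/31, 10/31) → index 1
j=2: u_2=1/3 ∈ [10/31, 16/31) → index 2
j=3: u_3=10/21 ∈ [10/31, 16/31) → index 2
j=4: u_4=13/21 ∈ [19/31, 23/31) → index 4
j=5: u_5=16/21 ∈ [23/31, 30/31) → index 5
j=6: u_6=19/21 ∈ [23/31, 30/31) → index 5

1 1 2 2 4 5 5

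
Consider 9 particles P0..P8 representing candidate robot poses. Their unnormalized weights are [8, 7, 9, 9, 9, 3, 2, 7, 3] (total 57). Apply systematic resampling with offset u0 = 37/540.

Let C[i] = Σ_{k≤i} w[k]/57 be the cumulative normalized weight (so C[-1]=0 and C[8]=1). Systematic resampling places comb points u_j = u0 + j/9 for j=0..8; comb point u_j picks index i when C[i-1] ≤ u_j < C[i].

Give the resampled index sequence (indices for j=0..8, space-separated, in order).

0 1 2 2 3 4 4 7 8

C = [8/57, 5/19, 8/19, 11/19, 14/19, 15/19, 47/57, 18/19, 1]
j=0: u_0=37/540 ∈ [0, 8/57) → index 0
j=1: u_1=97/540 ∈ [8/57, 5/19) → index 1
j=2: u_2=157/540 ∈ [5/19, 8/19) → index 2
j=3: u_3=217/540 ∈ [5/19, 8/19) → index 2
j=4: u_4=277/540 ∈ [8/19, 11/19) → index 3
j=5: u_5=337/540 ∈ [11/19, 14/19) → index 4
j=6: u_6=397/540 ∈ [11/19, 14/19) → index 4
j=7: u_7=457/540 ∈ [47/57, 18/19) → index 7
j=8: u_8=517/540 ∈ [18/19, 1) → index 8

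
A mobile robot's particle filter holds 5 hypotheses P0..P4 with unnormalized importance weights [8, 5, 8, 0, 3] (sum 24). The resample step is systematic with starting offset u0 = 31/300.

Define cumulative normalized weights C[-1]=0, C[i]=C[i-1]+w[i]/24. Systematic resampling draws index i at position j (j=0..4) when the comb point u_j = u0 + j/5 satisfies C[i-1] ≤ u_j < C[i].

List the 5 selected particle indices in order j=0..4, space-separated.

0 0 1 2 4

C = [1/3, 13/24, 7/8, 7/8, 1]
j=0: u_0=31/300 ∈ [0, 1/3) → index 0
j=1: u_1=91/300 ∈ [0, 1/3) → index 0
j=2: u_2=151/300 ∈ [1/3, 13/24) → index 1
j=3: u_3=211/300 ∈ [13/24, 7/8) → index 2
j=4: u_4=271/300 ∈ [7/8, 1) → index 4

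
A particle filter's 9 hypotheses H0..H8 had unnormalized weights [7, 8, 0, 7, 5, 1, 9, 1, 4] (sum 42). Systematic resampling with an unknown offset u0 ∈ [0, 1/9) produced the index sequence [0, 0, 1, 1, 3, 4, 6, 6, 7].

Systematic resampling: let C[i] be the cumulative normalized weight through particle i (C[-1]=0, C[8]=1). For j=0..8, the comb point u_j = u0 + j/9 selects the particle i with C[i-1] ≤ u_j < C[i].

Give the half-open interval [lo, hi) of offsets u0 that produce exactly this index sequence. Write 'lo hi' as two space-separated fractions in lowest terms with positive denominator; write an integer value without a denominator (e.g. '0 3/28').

C = [1/6, 5/14, 5/14, 11/21, 9/14, 2/3, 37/42, 19/21, 1]
j=0 picked index 0: u0 ∈ [0, 1/6)
j=1 picked index 0: u0 ∈ [-1/9, 1/18)
j=2 picked index 1: u0 ∈ [-1/18, 17/126)
j=3 picked index 1: u0 ∈ [-1/6, 1/42)
j=4 picked index 3: u0 ∈ [-11/126, 5/63)
j=5 picked index 4: u0 ∈ [-2/63, 11/126)
j=6 picked index 6: u0 ∈ [0, 3/14)
j=7 picked index 6: u0 ∈ [-1/9, 13/126)
j=8 picked index 7: u0 ∈ [-1/126, 1/63)
intersection: [0, 1/63)

0 1/63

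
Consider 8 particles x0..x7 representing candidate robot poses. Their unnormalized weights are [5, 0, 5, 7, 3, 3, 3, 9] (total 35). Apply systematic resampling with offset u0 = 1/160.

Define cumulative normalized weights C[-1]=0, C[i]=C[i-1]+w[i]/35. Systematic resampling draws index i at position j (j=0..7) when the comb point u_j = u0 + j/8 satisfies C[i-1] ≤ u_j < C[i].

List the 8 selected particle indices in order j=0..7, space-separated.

0 0 2 3 4 5 7 7

C = [1/7, 1/7, 2/7, 17/35, 4/7, 23/35, 26/35, 1]
j=0: u_0=1/160 ∈ [0, 1/7) → index 0
j=1: u_1=21/160 ∈ [0, 1/7) → index 0
j=2: u_2=41/160 ∈ [1/7, 2/7) → index 2
j=3: u_3=61/160 ∈ [2/7, 17/35) → index 3
j=4: u_4=81/160 ∈ [17/35, 4/7) → index 4
j=5: u_5=101/160 ∈ [4/7, 23/35) → index 5
j=6: u_6=121/160 ∈ [26/35, 1) → index 7
j=7: u_7=141/160 ∈ [26/35, 1) → index 7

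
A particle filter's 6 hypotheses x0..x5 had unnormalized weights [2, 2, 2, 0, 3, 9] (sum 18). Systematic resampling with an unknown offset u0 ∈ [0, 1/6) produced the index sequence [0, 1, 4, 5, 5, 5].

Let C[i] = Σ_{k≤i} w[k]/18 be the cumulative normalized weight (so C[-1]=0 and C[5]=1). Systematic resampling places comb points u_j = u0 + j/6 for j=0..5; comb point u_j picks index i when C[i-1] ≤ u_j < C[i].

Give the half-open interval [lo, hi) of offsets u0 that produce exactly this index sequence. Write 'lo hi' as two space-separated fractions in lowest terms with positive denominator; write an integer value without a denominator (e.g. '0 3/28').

0 1/18

C = [1/9, 2/9, 1/3, 1/3, 1/2, 1]
j=0 picked index 0: u0 ∈ [0, 1/9)
j=1 picked index 1: u0 ∈ [-1/18, 1/18)
j=2 picked index 4: u0 ∈ [0, 1/6)
j=3 picked index 5: u0 ∈ [0, 1/2)
j=4 picked index 5: u0 ∈ [-1/6, 1/3)
j=5 picked index 5: u0 ∈ [-1/3, 1/6)
intersection: [0, 1/18)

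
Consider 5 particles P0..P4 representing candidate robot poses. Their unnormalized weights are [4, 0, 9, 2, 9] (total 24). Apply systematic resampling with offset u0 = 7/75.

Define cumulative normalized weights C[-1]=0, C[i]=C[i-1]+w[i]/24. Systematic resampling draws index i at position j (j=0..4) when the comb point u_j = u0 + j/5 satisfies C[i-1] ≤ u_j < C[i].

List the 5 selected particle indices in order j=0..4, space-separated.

C = [1/6, 1/6, 13/24, 5/8, 1]
j=0: u_0=7/75 ∈ [0, 1/6) → index 0
j=1: u_1=22/75 ∈ [1/6, 13/24) → index 2
j=2: u_2=37/75 ∈ [1/6, 13/24) → index 2
j=3: u_3=52/75 ∈ [5/8, 1) → index 4
j=4: u_4=67/75 ∈ [5/8, 1) → index 4

0 2 2 4 4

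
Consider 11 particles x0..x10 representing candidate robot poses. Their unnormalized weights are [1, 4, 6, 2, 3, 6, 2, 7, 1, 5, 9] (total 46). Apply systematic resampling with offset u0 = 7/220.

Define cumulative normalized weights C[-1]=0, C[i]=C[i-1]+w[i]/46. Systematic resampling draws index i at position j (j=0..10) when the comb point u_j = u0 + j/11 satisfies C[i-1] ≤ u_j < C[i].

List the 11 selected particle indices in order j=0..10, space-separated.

1 2 2 4 5 6 7 7 9 10 10

C = [1/46, 5/46, 11/46, 13/46, 8/23, 11/23, 12/23, 31/46, 16/23, 37/46, 1]
j=0: u_0=7/220 ∈ [1/46, 5/46) → index 1
j=1: u_1=27/220 ∈ [5/46, 11/46) → index 2
j=2: u_2=47/220 ∈ [5/46, 11/46) → index 2
j=3: u_3=67/220 ∈ [13/46, 8/23) → index 4
j=4: u_4=87/220 ∈ [8/23, 11/23) → index 5
j=5: u_5=107/220 ∈ [11/23, 12/23) → index 6
j=6: u_6=127/220 ∈ [12/23, 31/46) → index 7
j=7: u_7=147/220 ∈ [12/23, 31/46) → index 7
j=8: u_8=167/220 ∈ [16/23, 37/46) → index 9
j=9: u_9=17/20 ∈ [37/46, 1) → index 10
j=10: u_10=207/220 ∈ [37/46, 1) → index 10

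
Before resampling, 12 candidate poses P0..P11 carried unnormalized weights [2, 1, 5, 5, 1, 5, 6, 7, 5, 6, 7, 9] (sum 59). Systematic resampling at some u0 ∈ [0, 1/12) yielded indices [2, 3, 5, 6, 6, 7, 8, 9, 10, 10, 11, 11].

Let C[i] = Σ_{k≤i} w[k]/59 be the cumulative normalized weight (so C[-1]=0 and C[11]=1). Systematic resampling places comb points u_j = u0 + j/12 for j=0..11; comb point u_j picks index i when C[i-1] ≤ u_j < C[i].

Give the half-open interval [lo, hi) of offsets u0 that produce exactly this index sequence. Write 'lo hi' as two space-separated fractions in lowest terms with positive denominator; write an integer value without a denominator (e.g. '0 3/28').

17/236 1/12

C = [2/59, 3/59, 8/59, 13/59, 14/59, 19/59, 25/59, 32/59, 37/59, 43/59, 50/59, 1]
j=0 picked index 2: u0 ∈ [3/59, 8/59)
j=1 picked index 3: u0 ∈ [37/708, 97/708)
j=2 picked index 5: u0 ∈ [25/354, 55/354)
j=3 picked index 6: u0 ∈ [17/236, 41/236)
j=4 picked index 6: u0 ∈ [-2/177, 16/177)
j=5 picked index 7: u0 ∈ [5/708, 89/708)
j=6 picked index 8: u0 ∈ [5/118, 15/118)
j=7 picked index 9: u0 ∈ [31/708, 103/708)
j=8 picked index 10: u0 ∈ [11/177, 32/177)
j=9 picked index 10: u0 ∈ [-5/236, 23/236)
j=10 picked index 11: u0 ∈ [5/354, 1/6)
j=11 picked index 11: u0 ∈ [-49/708, 1/12)
intersection: [17/236, 1/12)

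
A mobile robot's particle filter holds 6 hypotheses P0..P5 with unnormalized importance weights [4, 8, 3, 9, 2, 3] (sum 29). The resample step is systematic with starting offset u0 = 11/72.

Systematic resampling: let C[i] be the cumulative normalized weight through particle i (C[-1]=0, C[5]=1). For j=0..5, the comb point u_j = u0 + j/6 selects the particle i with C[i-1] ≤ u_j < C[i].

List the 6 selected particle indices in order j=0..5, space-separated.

C = [4/29, 12/29, 15/29, 24/29, 26/29, 1]
j=0: u_0=11/72 ∈ [4/29, 12/29) → index 1
j=1: u_1=23/72 ∈ [4/29, 12/29) → index 1
j=2: u_2=35/72 ∈ [12/29, 15/29) → index 2
j=3: u_3=47/72 ∈ [15/29, 24/29) → index 3
j=4: u_4=59/72 ∈ [15/29, 24/29) → index 3
j=5: u_5=71/72 ∈ [26/29, 1) → index 5

1 1 2 3 3 5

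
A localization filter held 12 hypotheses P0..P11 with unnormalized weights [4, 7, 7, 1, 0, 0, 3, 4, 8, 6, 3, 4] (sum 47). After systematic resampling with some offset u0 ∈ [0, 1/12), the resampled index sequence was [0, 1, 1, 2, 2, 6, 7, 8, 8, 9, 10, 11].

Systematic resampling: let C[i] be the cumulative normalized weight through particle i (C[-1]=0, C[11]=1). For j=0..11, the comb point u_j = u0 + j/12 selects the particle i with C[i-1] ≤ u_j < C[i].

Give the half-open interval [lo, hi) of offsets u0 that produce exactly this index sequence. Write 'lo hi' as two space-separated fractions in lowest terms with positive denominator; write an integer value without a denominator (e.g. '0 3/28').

C = [4/47, 11/47, 18/47, 19/47, 19/47, 19/47, 22/47, 26/47, 34/47, 40/47, 43/47, 1]
j=0 picked index 0: u0 ∈ [0, 4/47)
j=1 picked index 1: u0 ∈ [1/564, 85/564)
j=2 picked index 1: u0 ∈ [-23/282, 19/282)
j=3 picked index 2: u0 ∈ [-3/188, 25/188)
j=4 picked index 2: u0 ∈ [-14/141, 7/141)
j=5 picked index 6: u0 ∈ [-7/564, 29/564)
j=6 picked index 7: u0 ∈ [-3/94, 5/94)
j=7 picked index 8: u0 ∈ [-17/564, 79/564)
j=8 picked index 8: u0 ∈ [-16/141, 8/141)
j=9 picked index 9: u0 ∈ [-5/188, 19/188)
j=10 picked index 10: u0 ∈ [5/282, 23/282)
j=11 picked index 11: u0 ∈ [-1/564, 1/12)
intersection: [5/282, 7/141)

5/282 7/141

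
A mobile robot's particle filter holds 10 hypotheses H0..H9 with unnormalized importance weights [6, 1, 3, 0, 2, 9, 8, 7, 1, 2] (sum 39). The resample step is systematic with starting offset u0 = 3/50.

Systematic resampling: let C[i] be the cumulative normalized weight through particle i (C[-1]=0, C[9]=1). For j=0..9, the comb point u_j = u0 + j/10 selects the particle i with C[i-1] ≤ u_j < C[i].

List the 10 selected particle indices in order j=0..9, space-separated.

0 1 4 5 5 6 6 7 7 9

C = [2/13, 7/39, 10/39, 10/39, 4/13, 7/13, 29/39, 12/13, 37/39, 1]
j=0: u_0=3/50 ∈ [0, 2/13) → index 0
j=1: u_1=4/25 ∈ [2/13, 7/39) → index 1
j=2: u_2=13/50 ∈ [10/39, 4/13) → index 4
j=3: u_3=9/25 ∈ [4/13, 7/13) → index 5
j=4: u_4=23/50 ∈ [4/13, 7/13) → index 5
j=5: u_5=14/25 ∈ [7/13, 29/39) → index 6
j=6: u_6=33/50 ∈ [7/13, 29/39) → index 6
j=7: u_7=19/25 ∈ [29/39, 12/13) → index 7
j=8: u_8=43/50 ∈ [29/39, 12/13) → index 7
j=9: u_9=24/25 ∈ [37/39, 1) → index 9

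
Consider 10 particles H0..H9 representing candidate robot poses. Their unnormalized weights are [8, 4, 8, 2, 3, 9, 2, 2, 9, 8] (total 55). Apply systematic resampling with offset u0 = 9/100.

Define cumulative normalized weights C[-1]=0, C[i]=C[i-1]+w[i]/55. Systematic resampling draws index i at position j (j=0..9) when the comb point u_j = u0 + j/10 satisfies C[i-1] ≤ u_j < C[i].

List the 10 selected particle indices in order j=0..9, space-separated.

C = [8/55, 12/55, 4/11, 2/5, 5/11, 34/55, 36/55, 38/55, 47/55, 1]
j=0: u_0=9/100 ∈ [0, 8/55) → index 0
j=1: u_1=19/100 ∈ [8/55, 12/55) → index 1
j=2: u_2=29/100 ∈ [12/55, 4/11) → index 2
j=3: u_3=39/100 ∈ [4/11, 2/5) → index 3
j=4: u_4=49/100 ∈ [5/11, 34/55) → index 5
j=5: u_5=59/100 ∈ [5/11, 34/55) → index 5
j=6: u_6=69/100 ∈ [36/55, 38/55) → index 7
j=7: u_7=79/100 ∈ [38/55, 47/55) → index 8
j=8: u_8=89/100 ∈ [47/55, 1) → index 9
j=9: u_9=99/100 ∈ [47/55, 1) → index 9

0 1 2 3 5 5 7 8 9 9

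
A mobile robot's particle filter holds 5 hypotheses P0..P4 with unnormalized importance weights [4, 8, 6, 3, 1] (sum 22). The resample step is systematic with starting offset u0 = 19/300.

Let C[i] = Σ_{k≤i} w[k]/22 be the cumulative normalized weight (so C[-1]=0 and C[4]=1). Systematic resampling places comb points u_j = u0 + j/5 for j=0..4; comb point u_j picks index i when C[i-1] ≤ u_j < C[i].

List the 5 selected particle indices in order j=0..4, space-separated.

C = [2/11, 6/11, 9/11, 21/22, 1]
j=0: u_0=19/300 ∈ [0, 2/11) → index 0
j=1: u_1=79/300 ∈ [2/11, 6/11) → index 1
j=2: u_2=139/300 ∈ [2/11, 6/11) → index 1
j=3: u_3=199/300 ∈ [6/11, 9/11) → index 2
j=4: u_4=259/300 ∈ [9/11, 21/22) → index 3

0 1 1 2 3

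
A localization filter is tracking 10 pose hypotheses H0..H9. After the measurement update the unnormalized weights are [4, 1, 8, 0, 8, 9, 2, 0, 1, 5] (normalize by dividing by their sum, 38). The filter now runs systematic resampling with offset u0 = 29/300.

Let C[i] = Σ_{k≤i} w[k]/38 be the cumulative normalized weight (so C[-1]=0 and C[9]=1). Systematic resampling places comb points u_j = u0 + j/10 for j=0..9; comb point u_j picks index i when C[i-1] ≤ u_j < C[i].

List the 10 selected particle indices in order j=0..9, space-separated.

0 2 2 4 4 5 5 6 9 9

C = [2/19, 5/38, 13/38, 13/38, 21/38, 15/19, 16/19, 16/19, 33/38, 1]
j=0: u_0=29/300 ∈ [0, 2/19) → index 0
j=1: u_1=59/300 ∈ [5/38, 13/38) → index 2
j=2: u_2=89/300 ∈ [5/38, 13/38) → index 2
j=3: u_3=119/300 ∈ [13/38, 21/38) → index 4
j=4: u_4=149/300 ∈ [13/38, 21/38) → index 4
j=5: u_5=179/300 ∈ [21/38, 15/19) → index 5
j=6: u_6=209/300 ∈ [21/38, 15/19) → index 5
j=7: u_7=239/300 ∈ [15/19, 16/19) → index 6
j=8: u_8=269/300 ∈ [33/38, 1) → index 9
j=9: u_9=299/300 ∈ [33/38, 1) → index 9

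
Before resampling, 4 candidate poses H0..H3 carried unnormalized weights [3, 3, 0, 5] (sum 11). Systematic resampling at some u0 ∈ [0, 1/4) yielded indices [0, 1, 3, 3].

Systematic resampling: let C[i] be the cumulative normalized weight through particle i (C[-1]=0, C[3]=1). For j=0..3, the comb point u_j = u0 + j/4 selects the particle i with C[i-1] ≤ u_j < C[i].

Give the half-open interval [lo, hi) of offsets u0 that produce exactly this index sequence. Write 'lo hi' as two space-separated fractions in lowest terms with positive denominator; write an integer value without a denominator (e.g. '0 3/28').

1/22 1/4

C = [3/11, 6/11, 6/11, 1]
j=0 picked index 0: u0 ∈ [0, 3/11)
j=1 picked index 1: u0 ∈ [1/44, 13/44)
j=2 picked index 3: u0 ∈ [1/22, 1/2)
j=3 picked index 3: u0 ∈ [-9/44, 1/4)
intersection: [1/22, 1/4)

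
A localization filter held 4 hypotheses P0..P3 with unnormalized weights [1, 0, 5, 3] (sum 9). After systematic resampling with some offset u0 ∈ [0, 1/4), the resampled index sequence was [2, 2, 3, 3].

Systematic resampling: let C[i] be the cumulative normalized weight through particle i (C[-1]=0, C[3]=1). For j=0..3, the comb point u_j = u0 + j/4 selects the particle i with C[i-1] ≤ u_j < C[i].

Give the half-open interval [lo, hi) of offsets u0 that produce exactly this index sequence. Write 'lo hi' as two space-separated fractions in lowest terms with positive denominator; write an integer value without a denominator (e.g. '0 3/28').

1/6 1/4

C = [1/9, 1/9, 2/3, 1]
j=0 picked index 2: u0 ∈ [1/9, 2/3)
j=1 picked index 2: u0 ∈ [-5/36, 5/12)
j=2 picked index 3: u0 ∈ [1/6, 1/2)
j=3 picked index 3: u0 ∈ [-1/12, 1/4)
intersection: [1/6, 1/4)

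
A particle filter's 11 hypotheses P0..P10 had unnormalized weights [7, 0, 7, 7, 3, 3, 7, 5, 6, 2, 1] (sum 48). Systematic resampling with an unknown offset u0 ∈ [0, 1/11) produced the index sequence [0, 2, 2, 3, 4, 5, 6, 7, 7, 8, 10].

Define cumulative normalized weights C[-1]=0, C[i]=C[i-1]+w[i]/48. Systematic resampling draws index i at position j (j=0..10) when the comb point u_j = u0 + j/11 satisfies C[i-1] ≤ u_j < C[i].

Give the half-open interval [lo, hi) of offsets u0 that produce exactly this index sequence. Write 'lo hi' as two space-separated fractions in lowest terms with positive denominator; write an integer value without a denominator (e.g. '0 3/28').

13/176 15/176

C = [7/48, 7/48, 7/24, 7/16, 1/2, 9/16, 17/24, 13/16, 15/16, 47/48, 1]
j=0 picked index 0: u0 ∈ [0, 7/48)
j=1 picked index 2: u0 ∈ [29/528, 53/264)
j=2 picked index 2: u0 ∈ [-19/528, 29/264)
j=3 picked index 3: u0 ∈ [5/264, 29/176)
j=4 picked index 4: u0 ∈ [13/176, 3/22)
j=5 picked index 5: u0 ∈ [1/22, 19/176)
j=6 picked index 6: u0 ∈ [3/176, 43/264)
j=7 picked index 7: u0 ∈ [19/264, 31/176)
j=8 picked index 7: u0 ∈ [-5/264, 15/176)
j=9 picked index 8: u0 ∈ [-1/176, 21/176)
j=10 picked index 10: u0 ∈ [37/528, 1/11)
intersection: [13/176, 15/176)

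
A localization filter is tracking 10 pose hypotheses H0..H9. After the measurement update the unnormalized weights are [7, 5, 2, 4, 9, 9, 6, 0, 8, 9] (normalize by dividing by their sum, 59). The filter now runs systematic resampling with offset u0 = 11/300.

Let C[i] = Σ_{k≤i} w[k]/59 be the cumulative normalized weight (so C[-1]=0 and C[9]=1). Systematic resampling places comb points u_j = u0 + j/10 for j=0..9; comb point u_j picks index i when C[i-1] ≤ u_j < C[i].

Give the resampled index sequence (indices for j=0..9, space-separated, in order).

0 1 2 4 4 5 6 8 8 9

C = [7/59, 12/59, 14/59, 18/59, 27/59, 36/59, 42/59, 42/59, 50/59, 1]
j=0: u_0=11/300 ∈ [0, 7/59) → index 0
j=1: u_1=41/300 ∈ [7/59, 12/59) → index 1
j=2: u_2=71/300 ∈ [12/59, 14/59) → index 2
j=3: u_3=101/300 ∈ [18/59, 27/59) → index 4
j=4: u_4=131/300 ∈ [18/59, 27/59) → index 4
j=5: u_5=161/300 ∈ [27/59, 36/59) → index 5
j=6: u_6=191/300 ∈ [36/59, 42/59) → index 6
j=7: u_7=221/300 ∈ [42/59, 50/59) → index 8
j=8: u_8=251/300 ∈ [42/59, 50/59) → index 8
j=9: u_9=281/300 ∈ [50/59, 1) → index 9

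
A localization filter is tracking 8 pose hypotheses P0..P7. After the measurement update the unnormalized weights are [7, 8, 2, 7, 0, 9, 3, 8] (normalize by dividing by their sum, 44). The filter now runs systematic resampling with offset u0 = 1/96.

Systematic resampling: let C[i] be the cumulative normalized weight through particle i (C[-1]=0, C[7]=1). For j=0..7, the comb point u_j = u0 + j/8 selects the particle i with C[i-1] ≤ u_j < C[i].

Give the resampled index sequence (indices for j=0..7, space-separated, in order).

C = [7/44, 15/44, 17/44, 6/11, 6/11, 3/4, 9/11, 1]
j=0: u_0=1/96 ∈ [0, 7/44) → index 0
j=1: u_1=13/96 ∈ [0, 7/44) → index 0
j=2: u_2=25/96 ∈ [7/44, 15/44) → index 1
j=3: u_3=37/96 ∈ [15/44, 17/44) → index 2
j=4: u_4=49/96 ∈ [17/44, 6/11) → index 3
j=5: u_5=61/96 ∈ [6/11, 3/4) → index 5
j=6: u_6=73/96 ∈ [3/4, 9/11) → index 6
j=7: u_7=85/96 ∈ [9/11, 1) → index 7

0 0 1 2 3 5 6 7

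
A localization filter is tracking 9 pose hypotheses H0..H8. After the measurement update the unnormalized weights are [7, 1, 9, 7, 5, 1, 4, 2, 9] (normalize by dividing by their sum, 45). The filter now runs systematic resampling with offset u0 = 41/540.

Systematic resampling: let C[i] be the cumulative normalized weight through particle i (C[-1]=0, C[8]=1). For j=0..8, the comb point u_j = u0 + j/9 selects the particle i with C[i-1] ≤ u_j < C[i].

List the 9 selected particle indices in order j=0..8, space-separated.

0 2 2 3 3 4 6 8 8

C = [7/45, 8/45, 17/45, 8/15, 29/45, 2/3, 34/45, 4/5, 1]
j=0: u_0=41/540 ∈ [0, 7/45) → index 0
j=1: u_1=101/540 ∈ [8/45, 17/45) → index 2
j=2: u_2=161/540 ∈ [8/45, 17/45) → index 2
j=3: u_3=221/540 ∈ [17/45, 8/15) → index 3
j=4: u_4=281/540 ∈ [17/45, 8/15) → index 3
j=5: u_5=341/540 ∈ [8/15, 29/45) → index 4
j=6: u_6=401/540 ∈ [2/3, 34/45) → index 6
j=7: u_7=461/540 ∈ [4/5, 1) → index 8
j=8: u_8=521/540 ∈ [4/5, 1) → index 8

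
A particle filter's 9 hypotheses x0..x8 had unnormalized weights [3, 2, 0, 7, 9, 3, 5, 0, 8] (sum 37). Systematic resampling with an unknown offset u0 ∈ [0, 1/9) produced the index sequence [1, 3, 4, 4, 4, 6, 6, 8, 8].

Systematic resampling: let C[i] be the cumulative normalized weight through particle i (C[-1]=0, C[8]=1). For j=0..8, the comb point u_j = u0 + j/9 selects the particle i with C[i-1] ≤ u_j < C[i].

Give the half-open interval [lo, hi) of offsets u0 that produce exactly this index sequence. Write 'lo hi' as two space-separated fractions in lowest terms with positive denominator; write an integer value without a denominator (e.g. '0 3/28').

34/333 1/9

C = [3/37, 5/37, 5/37, 12/37, 21/37, 24/37, 29/37, 29/37, 1]
j=0 picked index 1: u0 ∈ [3/37, 5/37)
j=1 picked index 3: u0 ∈ [8/333, 71/333)
j=2 picked index 4: u0 ∈ [34/333, 115/333)
j=3 picked index 4: u0 ∈ [-1/111, 26/111)
j=4 picked index 4: u0 ∈ [-40/333, 41/333)
j=5 picked index 6: u0 ∈ [31/333, 76/333)
j=6 picked index 6: u0 ∈ [-2/111, 13/111)
j=7 picked index 8: u0 ∈ [2/333, 2/9)
j=8 picked index 8: u0 ∈ [-35/333, 1/9)
intersection: [34/333, 1/9)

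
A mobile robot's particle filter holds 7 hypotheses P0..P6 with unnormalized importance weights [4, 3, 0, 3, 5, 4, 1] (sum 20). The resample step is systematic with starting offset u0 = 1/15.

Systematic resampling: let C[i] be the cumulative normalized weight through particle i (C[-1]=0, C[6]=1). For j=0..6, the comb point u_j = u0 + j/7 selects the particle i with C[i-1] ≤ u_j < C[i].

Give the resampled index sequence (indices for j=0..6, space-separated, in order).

0 1 3 3 4 5 5

C = [1/5, 7/20, 7/20, 1/2, 3/4, 19/20, 1]
j=0: u_0=1/15 ∈ [0, 1/5) → index 0
j=1: u_1=22/105 ∈ [1/5, 7/20) → index 1
j=2: u_2=37/105 ∈ [7/20, 1/2) → index 3
j=3: u_3=52/105 ∈ [7/20, 1/2) → index 3
j=4: u_4=67/105 ∈ [1/2, 3/4) → index 4
j=5: u_5=82/105 ∈ [3/4, 19/20) → index 5
j=6: u_6=97/105 ∈ [3/4, 19/20) → index 5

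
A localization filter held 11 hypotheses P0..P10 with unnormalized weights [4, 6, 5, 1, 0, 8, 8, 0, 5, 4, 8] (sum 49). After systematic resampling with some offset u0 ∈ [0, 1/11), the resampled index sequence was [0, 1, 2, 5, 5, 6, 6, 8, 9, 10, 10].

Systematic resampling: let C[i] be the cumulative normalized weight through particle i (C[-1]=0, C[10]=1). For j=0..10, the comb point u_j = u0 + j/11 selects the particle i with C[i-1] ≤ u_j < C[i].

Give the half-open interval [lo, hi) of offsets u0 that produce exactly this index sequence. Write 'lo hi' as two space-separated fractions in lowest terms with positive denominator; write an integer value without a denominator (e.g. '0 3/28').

C = [4/49, 10/49, 15/49, 16/49, 16/49, 24/49, 32/49, 32/49, 37/49, 41/49, 1]
j=0 picked index 0: u0 ∈ [0, 4/49)
j=1 picked index 1: u0 ∈ [-5/539, 61/539)
j=2 picked index 2: u0 ∈ [12/539, 67/539)
j=3 picked index 5: u0 ∈ [29/539, 117/539)
j=4 picked index 5: u0 ∈ [-20/539, 68/539)
j=5 picked index 6: u0 ∈ [19/539, 107/539)
j=6 picked index 6: u0 ∈ [-30/539, 58/539)
j=7 picked index 8: u0 ∈ [9/539, 64/539)
j=8 picked index 9: u0 ∈ [15/539, 59/539)
j=9 picked index 10: u0 ∈ [10/539, 2/11)
j=10 picked index 10: u0 ∈ [-39/539, 1/11)
intersection: [29/539, 4/49)

29/539 4/49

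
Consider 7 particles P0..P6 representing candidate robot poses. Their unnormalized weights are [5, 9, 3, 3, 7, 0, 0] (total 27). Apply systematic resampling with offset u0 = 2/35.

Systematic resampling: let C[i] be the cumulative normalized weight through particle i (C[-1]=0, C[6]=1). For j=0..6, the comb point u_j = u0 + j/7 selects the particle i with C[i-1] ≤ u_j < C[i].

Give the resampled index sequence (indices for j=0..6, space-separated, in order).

0 1 1 1 2 4 4

C = [5/27, 14/27, 17/27, 20/27, 1, 1, 1]
j=0: u_0=2/35 ∈ [0, 5/27) → index 0
j=1: u_1=1/5 ∈ [5/27, 14/27) → index 1
j=2: u_2=12/35 ∈ [5/27, 14/27) → index 1
j=3: u_3=17/35 ∈ [5/27, 14/27) → index 1
j=4: u_4=22/35 ∈ [14/27, 17/27) → index 2
j=5: u_5=27/35 ∈ [20/27, 1) → index 4
j=6: u_6=32/35 ∈ [20/27, 1) → index 4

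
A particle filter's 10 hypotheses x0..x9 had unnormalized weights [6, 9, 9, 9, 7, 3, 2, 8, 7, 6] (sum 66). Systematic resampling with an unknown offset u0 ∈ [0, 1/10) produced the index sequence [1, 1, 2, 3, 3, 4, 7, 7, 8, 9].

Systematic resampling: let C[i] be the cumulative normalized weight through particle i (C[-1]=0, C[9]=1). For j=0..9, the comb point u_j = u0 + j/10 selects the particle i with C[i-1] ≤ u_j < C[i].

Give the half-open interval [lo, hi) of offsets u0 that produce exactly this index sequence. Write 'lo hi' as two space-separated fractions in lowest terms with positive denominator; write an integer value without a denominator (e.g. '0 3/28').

1/11 1/10

C = [1/11, 5/22, 4/11, 1/2, 20/33, 43/66, 15/22, 53/66, 10/11, 1]
j=0 picked index 1: u0 ∈ [1/11, 5/22)
j=1 picked index 1: u0 ∈ [-1/110, 7/55)
j=2 picked index 2: u0 ∈ [3/110, 9/55)
j=3 picked index 3: u0 ∈ [7/110, 1/5)
j=4 picked index 3: u0 ∈ [-2/55, 1/10)
j=5 picked index 4: u0 ∈ [0, 7/66)
j=6 picked index 7: u0 ∈ [9/110, 67/330)
j=7 picked index 7: u0 ∈ [-1/55, 17/165)
j=8 picked index 8: u0 ∈ [1/330, 6/55)
j=9 picked index 9: u0 ∈ [1/110, 1/10)
intersection: [1/11, 1/10)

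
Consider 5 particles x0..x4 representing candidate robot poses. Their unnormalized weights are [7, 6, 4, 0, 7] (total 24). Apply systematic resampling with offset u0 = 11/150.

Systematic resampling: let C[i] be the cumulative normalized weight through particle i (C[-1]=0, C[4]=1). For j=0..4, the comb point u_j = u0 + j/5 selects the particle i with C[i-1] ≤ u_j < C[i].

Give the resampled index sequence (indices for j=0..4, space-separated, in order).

C = [7/24, 13/24, 17/24, 17/24, 1]
j=0: u_0=11/150 ∈ [0, 7/24) → index 0
j=1: u_1=41/150 ∈ [0, 7/24) → index 0
j=2: u_2=71/150 ∈ [7/24, 13/24) → index 1
j=3: u_3=101/150 ∈ [13/24, 17/24) → index 2
j=4: u_4=131/150 ∈ [17/24, 1) → index 4

0 0 1 2 4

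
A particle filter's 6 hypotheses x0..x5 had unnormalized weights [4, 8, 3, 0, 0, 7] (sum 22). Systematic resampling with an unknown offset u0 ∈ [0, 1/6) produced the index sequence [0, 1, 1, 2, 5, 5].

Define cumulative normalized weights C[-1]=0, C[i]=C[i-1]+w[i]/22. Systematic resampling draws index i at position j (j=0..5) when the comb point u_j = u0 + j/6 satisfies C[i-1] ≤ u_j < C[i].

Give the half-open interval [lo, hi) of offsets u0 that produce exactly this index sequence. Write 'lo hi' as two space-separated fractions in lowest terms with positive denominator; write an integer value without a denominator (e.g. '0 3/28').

C = [2/11, 6/11, 15/22, 15/22, 15/22, 1]
j=0 picked index 0: u0 ∈ [0, 2/11)
j=1 picked index 1: u0 ∈ [1/66, 25/66)
j=2 picked index 1: u0 ∈ [-5/33, 7/33)
j=3 picked index 2: u0 ∈ [1/22, 2/11)
j=4 picked index 5: u0 ∈ [1/66, 1/3)
j=5 picked index 5: u0 ∈ [-5/33, 1/6)
intersection: [1/22, 1/6)

1/22 1/6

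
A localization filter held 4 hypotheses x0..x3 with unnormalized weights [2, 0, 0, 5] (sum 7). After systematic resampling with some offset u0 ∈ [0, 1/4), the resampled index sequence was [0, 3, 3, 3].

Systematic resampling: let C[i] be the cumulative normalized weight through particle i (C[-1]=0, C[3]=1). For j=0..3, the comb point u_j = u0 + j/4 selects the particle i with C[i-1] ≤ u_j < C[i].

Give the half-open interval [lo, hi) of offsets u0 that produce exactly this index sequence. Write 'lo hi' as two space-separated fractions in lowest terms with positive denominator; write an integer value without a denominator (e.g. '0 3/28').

C = [2/7, 2/7, 2/7, 1]
j=0 picked index 0: u0 ∈ [0, 2/7)
j=1 picked index 3: u0 ∈ [1/28, 3/4)
j=2 picked index 3: u0 ∈ [-3/14, 1/2)
j=3 picked index 3: u0 ∈ [-13/28, 1/4)
intersection: [1/28, 1/4)

1/28 1/4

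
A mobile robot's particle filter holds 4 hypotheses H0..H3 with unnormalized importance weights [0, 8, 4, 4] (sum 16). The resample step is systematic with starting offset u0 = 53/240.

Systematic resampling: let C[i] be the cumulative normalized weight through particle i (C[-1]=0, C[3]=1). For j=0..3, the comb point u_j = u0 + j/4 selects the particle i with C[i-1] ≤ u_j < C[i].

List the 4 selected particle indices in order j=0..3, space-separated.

1 1 2 3

C = [0, 1/2, 3/4, 1]
j=0: u_0=53/240 ∈ [0, 1/2) → index 1
j=1: u_1=113/240 ∈ [0, 1/2) → index 1
j=2: u_2=173/240 ∈ [1/2, 3/4) → index 2
j=3: u_3=233/240 ∈ [3/4, 1) → index 3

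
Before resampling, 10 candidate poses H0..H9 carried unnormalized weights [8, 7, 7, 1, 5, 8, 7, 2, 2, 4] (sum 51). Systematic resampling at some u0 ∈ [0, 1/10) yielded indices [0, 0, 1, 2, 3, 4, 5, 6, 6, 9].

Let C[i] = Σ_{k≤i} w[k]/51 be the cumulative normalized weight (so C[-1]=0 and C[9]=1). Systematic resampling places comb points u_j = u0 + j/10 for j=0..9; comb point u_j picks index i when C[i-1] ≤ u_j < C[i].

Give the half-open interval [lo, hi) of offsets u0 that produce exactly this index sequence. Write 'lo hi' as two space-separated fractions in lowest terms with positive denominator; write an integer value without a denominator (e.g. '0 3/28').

8/255 11/255

C = [8/51, 5/17, 22/51, 23/51, 28/51, 12/17, 43/51, 15/17, 47/51, 1]
j=0 picked index 0: u0 ∈ [0, 8/51)
j=1 picked index 0: u0 ∈ [-1/10, 29/510)
j=2 picked index 1: u0 ∈ [-11/255, 8/85)
j=3 picked index 2: u0 ∈ [-1/170, 67/510)
j=4 picked index 3: u0 ∈ [8/255, 13/255)
j=5 picked index 4: u0 ∈ [-5/102, 5/102)
j=6 picked index 5: u0 ∈ [-13/255, 9/85)
j=7 picked index 6: u0 ∈ [1/170, 73/510)
j=8 picked index 6: u0 ∈ [-8/85, 11/255)
j=9 picked index 9: u0 ∈ [11/510, 1/10)
intersection: [8/255, 11/255)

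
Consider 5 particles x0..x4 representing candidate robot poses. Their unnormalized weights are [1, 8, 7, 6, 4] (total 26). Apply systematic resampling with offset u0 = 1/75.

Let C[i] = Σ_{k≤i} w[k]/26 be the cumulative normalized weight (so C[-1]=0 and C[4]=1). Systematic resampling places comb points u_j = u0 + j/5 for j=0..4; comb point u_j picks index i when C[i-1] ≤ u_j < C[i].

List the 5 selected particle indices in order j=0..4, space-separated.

C = [1/26, 9/26, 8/13, 11/13, 1]
j=0: u_0=1/75 ∈ [0, 1/26) → index 0
j=1: u_1=16/75 ∈ [1/26, 9/26) → index 1
j=2: u_2=31/75 ∈ [9/26, 8/13) → index 2
j=3: u_3=46/75 ∈ [9/26, 8/13) → index 2
j=4: u_4=61/75 ∈ [8/13, 11/13) → index 3

0 1 2 2 3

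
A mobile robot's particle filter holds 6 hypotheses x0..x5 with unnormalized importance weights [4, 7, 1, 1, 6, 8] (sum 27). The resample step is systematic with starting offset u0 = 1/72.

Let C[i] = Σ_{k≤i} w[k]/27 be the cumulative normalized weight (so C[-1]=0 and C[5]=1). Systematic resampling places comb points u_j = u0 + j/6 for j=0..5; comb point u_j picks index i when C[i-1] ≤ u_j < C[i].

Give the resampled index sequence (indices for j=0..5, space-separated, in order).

0 1 1 4 4 5

C = [4/27, 11/27, 4/9, 13/27, 19/27, 1]
j=0: u_0=1/72 ∈ [0, 4/27) → index 0
j=1: u_1=13/72 ∈ [4/27, 11/27) → index 1
j=2: u_2=25/72 ∈ [4/27, 11/27) → index 1
j=3: u_3=37/72 ∈ [13/27, 19/27) → index 4
j=4: u_4=49/72 ∈ [13/27, 19/27) → index 4
j=5: u_5=61/72 ∈ [19/27, 1) → index 5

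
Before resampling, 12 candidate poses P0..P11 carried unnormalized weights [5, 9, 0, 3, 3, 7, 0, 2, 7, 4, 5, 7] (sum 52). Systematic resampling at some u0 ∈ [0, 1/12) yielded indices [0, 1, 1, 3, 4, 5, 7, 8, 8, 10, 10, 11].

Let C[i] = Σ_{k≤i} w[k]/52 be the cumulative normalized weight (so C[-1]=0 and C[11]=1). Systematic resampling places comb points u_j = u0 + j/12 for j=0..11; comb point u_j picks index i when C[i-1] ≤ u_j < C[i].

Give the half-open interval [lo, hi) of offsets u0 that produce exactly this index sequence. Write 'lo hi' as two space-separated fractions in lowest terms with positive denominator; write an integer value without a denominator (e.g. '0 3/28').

1/52 1/39

C = [5/52, 7/26, 7/26, 17/52, 5/13, 27/52, 27/52, 29/52, 9/13, 10/13, 45/52, 1]
j=0 picked index 0: u0 ∈ [0, 5/52)
j=1 picked index 1: u0 ∈ [1/78, 29/156)
j=2 picked index 1: u0 ∈ [-11/156, 4/39)
j=3 picked index 3: u0 ∈ [1/52, 1/13)
j=4 picked index 4: u0 ∈ [-1/156, 2/39)
j=5 picked index 5: u0 ∈ [-5/156, 4/39)
j=6 picked index 7: u0 ∈ [1/52, 3/52)
j=7 picked index 8: u0 ∈ [-1/39, 17/156)
j=8 picked index 8: u0 ∈ [-17/156, 1/39)
j=9 picked index 10: u0 ∈ [1/52, 3/26)
j=10 picked index 10: u0 ∈ [-5/78, 5/156)
j=11 picked index 11: u0 ∈ [-2/39, 1/12)
intersection: [1/52, 1/39)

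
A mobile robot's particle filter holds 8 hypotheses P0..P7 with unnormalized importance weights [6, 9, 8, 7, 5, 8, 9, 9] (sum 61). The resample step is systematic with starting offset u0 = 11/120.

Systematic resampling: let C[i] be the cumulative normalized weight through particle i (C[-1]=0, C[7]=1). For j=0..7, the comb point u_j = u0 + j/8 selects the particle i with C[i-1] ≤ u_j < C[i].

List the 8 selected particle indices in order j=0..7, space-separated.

0 1 2 3 5 6 6 7

C = [6/61, 15/61, 23/61, 30/61, 35/61, 43/61, 52/61, 1]
j=0: u_0=11/120 ∈ [0, 6/61) → index 0
j=1: u_1=13/60 ∈ [6/61, 15/61) → index 1
j=2: u_2=41/120 ∈ [15/61, 23/61) → index 2
j=3: u_3=7/15 ∈ [23/61, 30/61) → index 3
j=4: u_4=71/120 ∈ [35/61, 43/61) → index 5
j=5: u_5=43/60 ∈ [43/61, 52/61) → index 6
j=6: u_6=101/120 ∈ [43/61, 52/61) → index 6
j=7: u_7=29/30 ∈ [52/61, 1) → index 7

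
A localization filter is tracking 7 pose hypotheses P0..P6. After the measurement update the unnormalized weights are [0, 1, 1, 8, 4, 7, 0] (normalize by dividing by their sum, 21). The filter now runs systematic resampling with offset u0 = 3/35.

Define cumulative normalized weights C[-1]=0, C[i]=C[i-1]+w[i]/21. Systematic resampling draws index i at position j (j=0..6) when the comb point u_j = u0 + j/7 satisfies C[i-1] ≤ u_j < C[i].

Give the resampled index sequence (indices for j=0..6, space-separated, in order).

2 3 3 4 4 5 5

C = [0, 1/21, 2/21, 10/21, 2/3, 1, 1]
j=0: u_0=3/35 ∈ [1/21, 2/21) → index 2
j=1: u_1=8/35 ∈ [2/21, 10/21) → index 3
j=2: u_2=13/35 ∈ [2/21, 10/21) → index 3
j=3: u_3=18/35 ∈ [10/21, 2/3) → index 4
j=4: u_4=23/35 ∈ [10/21, 2/3) → index 4
j=5: u_5=4/5 ∈ [2/3, 1) → index 5
j=6: u_6=33/35 ∈ [2/3, 1) → index 5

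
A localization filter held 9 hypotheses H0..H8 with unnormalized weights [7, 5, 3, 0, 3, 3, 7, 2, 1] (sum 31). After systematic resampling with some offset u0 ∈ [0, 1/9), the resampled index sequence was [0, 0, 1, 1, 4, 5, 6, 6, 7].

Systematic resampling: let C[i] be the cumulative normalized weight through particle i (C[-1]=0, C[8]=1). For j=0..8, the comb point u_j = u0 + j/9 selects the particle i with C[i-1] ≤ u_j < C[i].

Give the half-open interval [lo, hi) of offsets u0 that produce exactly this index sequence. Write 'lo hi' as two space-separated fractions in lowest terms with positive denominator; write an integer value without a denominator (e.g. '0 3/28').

C = [7/31, 12/31, 15/31, 15/31, 18/31, 21/31, 28/31, 30/31, 1]
j=0 picked index 0: u0 ∈ [0, 7/31)
j=1 picked index 0: u0 ∈ [-1/9, 32/279)
j=2 picked index 1: u0 ∈ [1/279, 46/279)
j=3 picked index 1: u0 ∈ [-10/93, 5/93)
j=4 picked index 4: u0 ∈ [11/279, 38/279)
j=5 picked index 5: u0 ∈ [7/279, 34/279)
j=6 picked index 6: u0 ∈ [1/93, 22/93)
j=7 picked index 6: u0 ∈ [-28/279, 35/279)
j=8 picked index 7: u0 ∈ [4/279, 22/279)
intersection: [11/279, 5/93)

11/279 5/93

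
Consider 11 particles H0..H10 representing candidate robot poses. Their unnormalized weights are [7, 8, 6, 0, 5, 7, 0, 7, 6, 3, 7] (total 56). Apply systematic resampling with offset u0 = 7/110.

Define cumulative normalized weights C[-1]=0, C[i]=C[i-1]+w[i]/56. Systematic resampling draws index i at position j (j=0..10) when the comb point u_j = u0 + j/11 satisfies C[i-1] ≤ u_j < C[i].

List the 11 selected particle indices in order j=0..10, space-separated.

C = [1/8, 15/56, 3/8, 3/8, 13/28, 33/56, 33/56, 5/7, 23/28, 7/8, 1]
j=0: u_0=7/110 ∈ [0, 1/8) → index 0
j=1: u_1=17/110 ∈ [1/8, 15/56) → index 1
j=2: u_2=27/110 ∈ [1/8, 15/56) → index 1
j=3: u_3=37/110 ∈ [15/56, 3/8) → index 2
j=4: u_4=47/110 ∈ [3/8, 13/28) → index 4
j=5: u_5=57/110 ∈ [13/28, 33/56) → index 5
j=6: u_6=67/110 ∈ [33/56, 5/7) → index 7
j=7: u_7=7/10 ∈ [33/56, 5/7) → index 7
j=8: u_8=87/110 ∈ [5/7, 23/28) → index 8
j=9: u_9=97/110 ∈ [7/8, 1) → index 10
j=10: u_10=107/110 ∈ [7/8, 1) → index 10

0 1 1 2 4 5 7 7 8 10 10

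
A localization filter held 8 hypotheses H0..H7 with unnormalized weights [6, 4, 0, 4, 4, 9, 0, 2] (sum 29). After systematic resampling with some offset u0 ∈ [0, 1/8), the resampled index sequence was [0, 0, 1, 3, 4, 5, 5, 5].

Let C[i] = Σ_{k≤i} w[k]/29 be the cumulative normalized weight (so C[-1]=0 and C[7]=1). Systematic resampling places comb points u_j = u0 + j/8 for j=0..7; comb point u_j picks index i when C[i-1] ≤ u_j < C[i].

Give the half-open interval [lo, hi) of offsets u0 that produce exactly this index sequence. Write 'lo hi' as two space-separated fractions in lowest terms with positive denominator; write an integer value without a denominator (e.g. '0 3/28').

0 13/232

C = [6/29, 10/29, 10/29, 14/29, 18/29, 27/29, 27/29, 1]
j=0 picked index 0: u0 ∈ [0, 6/29)
j=1 picked index 0: u0 ∈ [-1/8, 19/232)
j=2 picked index 1: u0 ∈ [-5/116, 11/116)
j=3 picked index 3: u0 ∈ [-7/232, 25/232)
j=4 picked index 4: u0 ∈ [-1/58, 7/58)
j=5 picked index 5: u0 ∈ [-1/232, 71/232)
j=6 picked index 5: u0 ∈ [-15/116, 21/116)
j=7 picked index 5: u0 ∈ [-59/232, 13/232)
intersection: [0, 13/232)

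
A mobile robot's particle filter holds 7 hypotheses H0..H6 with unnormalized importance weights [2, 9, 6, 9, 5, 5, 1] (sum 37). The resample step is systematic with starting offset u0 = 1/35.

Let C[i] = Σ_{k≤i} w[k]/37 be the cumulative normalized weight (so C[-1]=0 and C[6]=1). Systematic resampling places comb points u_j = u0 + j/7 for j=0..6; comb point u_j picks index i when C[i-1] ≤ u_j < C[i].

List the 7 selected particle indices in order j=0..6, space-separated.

0 1 2 2 3 4 5

C = [2/37, 11/37, 17/37, 26/37, 31/37, 36/37, 1]
j=0: u_0=1/35 ∈ [0, 2/37) → index 0
j=1: u_1=6/35 ∈ [2/37, 11/37) → index 1
j=2: u_2=11/35 ∈ [11/37, 17/37) → index 2
j=3: u_3=16/35 ∈ [11/37, 17/37) → index 2
j=4: u_4=3/5 ∈ [17/37, 26/37) → index 3
j=5: u_5=26/35 ∈ [26/37, 31/37) → index 4
j=6: u_6=31/35 ∈ [31/37, 36/37) → index 5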